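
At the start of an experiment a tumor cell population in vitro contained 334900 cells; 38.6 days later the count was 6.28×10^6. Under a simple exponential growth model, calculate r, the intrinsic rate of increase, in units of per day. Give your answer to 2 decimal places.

From N(t) = N₀·e^(rt): e^(r·38.6) = 6.28×10^6/334900 = 18.752.
r·38.6 = ln(18.752) = 2.9313, so r = 2.9313/38.6 = 0.07594.

0.08 per day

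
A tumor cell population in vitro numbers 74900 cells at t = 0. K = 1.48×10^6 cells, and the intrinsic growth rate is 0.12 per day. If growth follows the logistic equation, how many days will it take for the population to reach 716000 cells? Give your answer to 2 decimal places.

23.89 days

A = (K − N₀)/N₀ = (1.48×10^6 − 74900)/74900 = 18.76.
Solve 1.48×10^6/(1 + 18.76·e^(−0.12t)) = 716000: 1 + 18.76·e^(−0.12t) = 2.067, so e^(−0.12t) = 0.0568794.
−0.12·t = ln(0.0568794) = -2.8668, so t = 2.8668/0.12 = 23.89.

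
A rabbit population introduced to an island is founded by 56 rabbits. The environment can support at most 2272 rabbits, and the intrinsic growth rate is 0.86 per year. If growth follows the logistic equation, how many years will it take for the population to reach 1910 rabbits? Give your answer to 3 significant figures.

A = (K − N₀)/N₀ = (2272 − 56)/56 = 39.571.
Solve 2272/(1 + 39.571·e^(−0.86t)) = 1910: 1 + 39.571·e^(−0.86t) = 1.1895, so e^(−0.86t) = 0.00478954.
−0.86·t = ln(0.00478954) = -5.3413, so t = 5.3413/0.86 = 6.2108.

6.21 years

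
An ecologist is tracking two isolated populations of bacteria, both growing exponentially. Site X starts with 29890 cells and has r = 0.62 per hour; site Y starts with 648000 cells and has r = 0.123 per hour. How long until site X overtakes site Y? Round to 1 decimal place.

6.2 hours

Set 29890·e^(0.62t) = 648000·e^(0.123t).
e^((0.62 − 0.123)t) = 648000/29890 → e^(0.497·t) = 21.679.
0.497·t = ln(21.679) = 3.0764, so t = 3.0764/0.497 = 6.1899.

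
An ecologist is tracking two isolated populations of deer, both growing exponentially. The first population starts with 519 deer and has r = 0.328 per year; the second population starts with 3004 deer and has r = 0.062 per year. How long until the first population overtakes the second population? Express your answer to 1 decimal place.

6.6 years

Set 519·e^(0.328t) = 3004·e^(0.062t).
e^((0.328 − 0.062)t) = 3004/519 → e^(0.266·t) = 5.7881.
0.266·t = ln(5.7881) = 1.7558, so t = 1.7558/0.266 = 6.6007.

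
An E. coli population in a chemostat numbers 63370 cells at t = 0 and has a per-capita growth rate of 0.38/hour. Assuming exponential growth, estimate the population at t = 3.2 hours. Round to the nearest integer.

213789 cells

N(t) = N₀·e^(rt) = 63370 × e^(0.38×3.2) = 63370 × e^1.216.
e^1.216 ≈ 3.3737, so N ≈ 63370 × 3.3737 = 213789.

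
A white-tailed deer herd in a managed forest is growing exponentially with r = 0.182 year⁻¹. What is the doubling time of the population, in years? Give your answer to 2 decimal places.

3.81 years

Doubling time t_d = ln(2)/r = 0.6931/0.182 = 3.8085.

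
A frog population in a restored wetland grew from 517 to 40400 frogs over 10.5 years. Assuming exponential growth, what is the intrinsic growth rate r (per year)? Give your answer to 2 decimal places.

From N(t) = N₀·e^(rt): e^(r·10.5) = 40400/517 = 78.143.
r·10.5 = ln(78.143) = 4.3585, so r = 4.3585/10.5 = 0.4151.

0.42 per year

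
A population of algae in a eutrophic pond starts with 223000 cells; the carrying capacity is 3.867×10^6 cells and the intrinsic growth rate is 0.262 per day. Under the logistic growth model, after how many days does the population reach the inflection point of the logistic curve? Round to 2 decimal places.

Logistic growth is fastest at N = K/2 = 1.9335×10^6.
A = (K − N₀)/N₀ = 16.341. Set K/(1 + A·e^(−rt)) = K/2 → A·e^(−rt) = 1.
e^(−0.262t) = 1/16.341 = 0.0611965, so t = ln(16.341)/0.262 = 2.7937/0.262 = 10.663.

10.66 days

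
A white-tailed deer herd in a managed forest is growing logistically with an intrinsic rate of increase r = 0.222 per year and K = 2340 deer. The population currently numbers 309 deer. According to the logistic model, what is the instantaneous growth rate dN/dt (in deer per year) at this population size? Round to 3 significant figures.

dN/dt = rN(1 − N/K) = 0.222 × 309 × (1 − 309/2340).
1 − 309/2340 = 0.86795; dN/dt = 0.222 × 309 × 0.86795 = 59.54.

59.5 deer per year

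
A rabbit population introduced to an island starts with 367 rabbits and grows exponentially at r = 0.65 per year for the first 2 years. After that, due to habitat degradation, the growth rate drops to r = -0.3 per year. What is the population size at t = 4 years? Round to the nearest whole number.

Phase 1: N(2) = 367·e^(0.65×2) = 367·e^1.3 = 1346.63.
Phase 2 runs for 4 − 2 = 2 years at r = -0.3.
N(4) = 1346.63·e^(-0.3×2) = 1346.63·e^-0.6 = 739.047.

739 rabbits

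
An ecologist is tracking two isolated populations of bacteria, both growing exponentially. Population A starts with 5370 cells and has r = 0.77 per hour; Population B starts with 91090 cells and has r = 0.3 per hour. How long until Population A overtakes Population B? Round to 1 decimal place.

Set 5370·e^(0.77t) = 91090·e^(0.3t).
e^((0.77 − 0.3)t) = 91090/5370 → e^(0.47·t) = 16.963.
0.47·t = ln(16.963) = 2.831, so t = 2.831/0.47 = 6.0234.

6.0 hours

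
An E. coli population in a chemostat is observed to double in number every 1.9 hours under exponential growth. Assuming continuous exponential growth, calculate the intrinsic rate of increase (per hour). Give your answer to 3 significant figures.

0.365 per hour

r = ln(2)/t_d = 0.6931/1.9 = 0.36481.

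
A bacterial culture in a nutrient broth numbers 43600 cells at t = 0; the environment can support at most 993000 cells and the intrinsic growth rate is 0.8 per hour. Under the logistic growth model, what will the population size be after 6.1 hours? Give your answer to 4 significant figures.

852000 cells

A = (K − N₀)/N₀ = (993000 − 43600)/43600 = 21.775.
N(t) = K/(1 + A·e^(−rt)) = 993000/(1 + 21.775×e^(−0.8×6.1)).
e^(−4.88) = 0.007597; denominator = 1 + 21.775×0.007597 = 1.1654.
N = 993000/1.1654 = 852048.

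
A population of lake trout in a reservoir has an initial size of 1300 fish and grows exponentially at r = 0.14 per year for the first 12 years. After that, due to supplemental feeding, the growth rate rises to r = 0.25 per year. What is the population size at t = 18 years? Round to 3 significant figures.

31300 fish

Phase 1: N(12) = 1300·e^(0.14×12) = 1300·e^1.68 = 6975.22.
Phase 2 runs for 18 − 12 = 6 years at r = 0.25.
N(18) = 6975.22·e^(0.25×6) = 6975.22·e^1.5 = 31260.8.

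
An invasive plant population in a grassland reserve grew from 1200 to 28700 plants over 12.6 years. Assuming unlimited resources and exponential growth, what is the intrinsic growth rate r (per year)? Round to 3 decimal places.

0.252 per year

From N(t) = N₀·e^(rt): e^(r·12.6) = 28700/1200 = 23.917.
r·12.6 = ln(23.917) = 3.1746, so r = 3.1746/12.6 = 0.25195.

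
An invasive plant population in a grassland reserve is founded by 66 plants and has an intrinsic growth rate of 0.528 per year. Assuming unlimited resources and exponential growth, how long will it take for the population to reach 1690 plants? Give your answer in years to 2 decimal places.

Set N₀·e^(rt) = 1690: e^(0.528·t) = 1690/66 = 25.606.
0.528·t = ln(25.606) = 3.2428, so t = 3.2428/0.528 = 6.1417.

6.14 years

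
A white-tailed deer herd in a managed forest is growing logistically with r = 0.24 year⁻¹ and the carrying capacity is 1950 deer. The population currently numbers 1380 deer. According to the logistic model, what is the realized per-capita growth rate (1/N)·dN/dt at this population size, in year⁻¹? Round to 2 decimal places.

(1/N)·dN/dt = r(1 − N/K) = 0.24 × (1 − 1380/1950).
= 0.24 × 0.29231 = 0.070154.

0.07 per year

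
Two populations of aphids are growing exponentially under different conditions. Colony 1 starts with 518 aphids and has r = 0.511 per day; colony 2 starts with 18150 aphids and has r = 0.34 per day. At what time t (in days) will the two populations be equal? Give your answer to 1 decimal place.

Set 518·e^(0.511t) = 18150·e^(0.34t).
e^((0.511 − 0.34)t) = 18150/518 → e^(0.171·t) = 35.039.
0.171·t = ln(35.039) = 3.5565, so t = 3.5565/0.171 = 20.798.

20.8 days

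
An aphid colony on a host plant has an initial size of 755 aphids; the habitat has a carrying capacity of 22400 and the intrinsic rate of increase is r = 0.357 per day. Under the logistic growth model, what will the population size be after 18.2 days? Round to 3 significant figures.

A = (K − N₀)/N₀ = (22400 − 755)/755 = 28.669.
N(t) = K/(1 + A·e^(−rt)) = 22400/(1 + 28.669×e^(−0.357×18.2)).
e^(−6.497) = 0.0015074; denominator = 1 + 28.669×0.0015074 = 1.0432.
N = 22400/1.0432 = 21472.1.

21500 aphids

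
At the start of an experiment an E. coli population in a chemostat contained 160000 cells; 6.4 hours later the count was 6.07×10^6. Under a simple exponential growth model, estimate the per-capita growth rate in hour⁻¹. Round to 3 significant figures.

0.568 per hour

From N(t) = N₀·e^(rt): e^(r·6.4) = 6.07×10^6/160000 = 37.938.
r·6.4 = ln(37.938) = 3.6359, so r = 3.6359/6.4 = 0.56812.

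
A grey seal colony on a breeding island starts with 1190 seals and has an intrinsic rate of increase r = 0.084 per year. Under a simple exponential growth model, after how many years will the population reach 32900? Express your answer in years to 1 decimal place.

39.5 years

Set N₀·e^(rt) = 32900: e^(0.084·t) = 32900/1190 = 27.647.
0.084·t = ln(27.647) = 3.3195, so t = 3.3195/0.084 = 39.518.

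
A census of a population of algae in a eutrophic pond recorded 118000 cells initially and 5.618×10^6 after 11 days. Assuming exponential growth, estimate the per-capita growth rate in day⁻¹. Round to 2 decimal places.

From N(t) = N₀·e^(rt): e^(r·11) = 5.618×10^6/118000 = 47.61.
r·11 = ln(47.61) = 3.863, so r = 3.863/11 = 0.35119.

0.35 per day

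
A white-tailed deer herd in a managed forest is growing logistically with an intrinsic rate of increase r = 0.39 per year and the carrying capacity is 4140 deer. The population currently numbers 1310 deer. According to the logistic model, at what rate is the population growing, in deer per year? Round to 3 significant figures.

349 deer per year

dN/dt = rN(1 − N/K) = 0.39 × 1310 × (1 − 1310/4140).
1 − 1310/4140 = 0.68357; dN/dt = 0.39 × 1310 × 0.68357 = 349.24.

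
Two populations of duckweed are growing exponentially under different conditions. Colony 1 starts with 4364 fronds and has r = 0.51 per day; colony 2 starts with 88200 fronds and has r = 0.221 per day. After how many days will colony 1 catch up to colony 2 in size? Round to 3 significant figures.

10.4 days

Set 4364·e^(0.51t) = 88200·e^(0.221t).
e^((0.51 − 0.221)t) = 88200/4364 → e^(0.289·t) = 20.211.
0.289·t = ln(20.211) = 3.0062, so t = 3.0062/0.289 = 10.402.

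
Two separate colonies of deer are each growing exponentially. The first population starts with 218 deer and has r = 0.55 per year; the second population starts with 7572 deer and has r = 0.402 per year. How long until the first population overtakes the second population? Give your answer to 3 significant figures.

24.0 years

Set 218·e^(0.55t) = 7572·e^(0.402t).
e^((0.55 − 0.402)t) = 7572/218 → e^(0.148·t) = 34.734.
0.148·t = ln(34.734) = 3.5477, so t = 3.5477/0.148 = 23.971.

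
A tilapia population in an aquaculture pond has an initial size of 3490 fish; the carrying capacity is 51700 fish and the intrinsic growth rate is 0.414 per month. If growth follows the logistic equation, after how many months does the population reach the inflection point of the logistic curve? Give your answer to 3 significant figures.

6.34 months

Logistic growth is fastest at N = K/2 = 25850.
A = (K − N₀)/N₀ = 13.814. Set K/(1 + A·e^(−rt)) = K/2 → A·e^(−rt) = 1.
e^(−0.414t) = 1/13.814 = 0.0723916, so t = ln(13.814)/0.414 = 2.6257/0.414 = 6.3422.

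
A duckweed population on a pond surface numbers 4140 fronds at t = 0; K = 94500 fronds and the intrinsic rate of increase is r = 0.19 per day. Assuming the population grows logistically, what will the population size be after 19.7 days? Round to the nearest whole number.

A = (K − N₀)/N₀ = (94500 − 4140)/4140 = 21.826.
N(t) = K/(1 + A·e^(−rt)) = 94500/(1 + 21.826×e^(−0.19×19.7)).
e^(−3.743) = 0.023683; denominator = 1 + 21.826×0.023683 = 1.5169.
N = 94500/1.5169 = 62297.9.

62298 fronds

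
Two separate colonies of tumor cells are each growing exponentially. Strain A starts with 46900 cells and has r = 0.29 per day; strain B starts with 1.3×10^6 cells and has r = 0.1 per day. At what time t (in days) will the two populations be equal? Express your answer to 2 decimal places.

17.48 days

Set 46900·e^(0.29t) = 1.3×10^6·e^(0.1t).
e^((0.29 − 0.1)t) = 1.3×10^6/46900 → e^(0.19·t) = 27.719.
0.19·t = ln(27.719) = 3.3221, so t = 3.3221/0.19 = 17.485.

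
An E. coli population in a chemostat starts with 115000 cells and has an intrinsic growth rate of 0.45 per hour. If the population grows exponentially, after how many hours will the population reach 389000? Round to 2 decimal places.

2.71 hours

Set N₀·e^(rt) = 389000: e^(0.45·t) = 389000/115000 = 3.3826.
0.45·t = ln(3.3826) = 1.2186, so t = 1.2186/0.45 = 2.7081.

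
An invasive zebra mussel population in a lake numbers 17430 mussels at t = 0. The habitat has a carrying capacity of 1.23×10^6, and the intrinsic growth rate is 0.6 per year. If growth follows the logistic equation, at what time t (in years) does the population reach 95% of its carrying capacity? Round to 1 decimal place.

12.0 years

A = (K − N₀)/N₀ = (1.23×10^6 − 17430)/17430 = 69.568.
Solve 1.23×10^6/(1 + 69.568·e^(−0.6t)) = 1.1685×10^6: 1 + 69.568·e^(−0.6t) = 1.0526, so e^(−0.6t) = 0.000756549.
−0.6·t = ln(0.000756549) = -7.1867, so t = 7.1867/0.6 = 11.978.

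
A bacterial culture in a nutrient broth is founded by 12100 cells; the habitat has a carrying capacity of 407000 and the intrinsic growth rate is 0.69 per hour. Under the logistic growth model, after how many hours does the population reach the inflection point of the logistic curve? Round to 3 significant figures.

5.05 hours

Logistic growth is fastest at N = K/2 = 203500.
A = (K − N₀)/N₀ = 32.636. Set K/(1 + A·e^(−rt)) = K/2 → A·e^(−rt) = 1.
e^(−0.69t) = 1/32.636 = 0.0306407, so t = ln(32.636)/0.69 = 3.4854/0.69 = 5.0513.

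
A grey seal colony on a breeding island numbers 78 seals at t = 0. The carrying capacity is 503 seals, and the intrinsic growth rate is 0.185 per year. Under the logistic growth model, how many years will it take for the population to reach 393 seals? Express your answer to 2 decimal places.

16.05 years

A = (K − N₀)/N₀ = (503 − 78)/78 = 5.4487.
Solve 503/(1 + 5.4487·e^(−0.185t)) = 393: 1 + 5.4487·e^(−0.185t) = 1.2799, so e^(−0.185t) = 0.0513696.
−0.185·t = ln(0.0513696) = -2.9687, so t = 2.9687/0.185 = 16.047.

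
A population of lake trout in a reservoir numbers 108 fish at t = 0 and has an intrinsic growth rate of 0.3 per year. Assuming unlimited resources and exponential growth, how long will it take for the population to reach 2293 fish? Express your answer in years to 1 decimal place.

Set N₀·e^(rt) = 2293: e^(0.3·t) = 2293/108 = 21.231.
0.3·t = ln(21.231) = 3.0555, so t = 3.0555/0.3 = 10.185.

10.2 years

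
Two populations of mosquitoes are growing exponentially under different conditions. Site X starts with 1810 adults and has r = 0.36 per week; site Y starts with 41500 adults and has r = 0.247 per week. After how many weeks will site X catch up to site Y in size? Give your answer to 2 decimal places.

Set 1810·e^(0.36t) = 41500·e^(0.247t).
e^((0.36 − 0.247)t) = 41500/1810 → e^(0.113·t) = 22.928.
0.113·t = ln(22.928) = 3.1324, so t = 3.1324/0.113 = 27.72.

27.72 weeks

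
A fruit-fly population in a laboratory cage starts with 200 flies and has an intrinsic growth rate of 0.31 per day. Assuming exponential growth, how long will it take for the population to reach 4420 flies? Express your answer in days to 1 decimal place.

Set N₀·e^(rt) = 4420: e^(0.31·t) = 4420/200 = 22.1.
0.31·t = ln(22.1) = 3.0956, so t = 3.0956/0.31 = 9.9857.

10.0 days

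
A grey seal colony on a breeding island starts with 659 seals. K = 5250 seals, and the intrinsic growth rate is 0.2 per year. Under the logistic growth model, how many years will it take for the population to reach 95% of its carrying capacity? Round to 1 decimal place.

A = (K − N₀)/N₀ = (5250 − 659)/659 = 6.9666.
Solve 5250/(1 + 6.9666·e^(−0.2t)) = 4987.5: 1 + 6.9666·e^(−0.2t) = 1.0526, so e^(−0.2t) = 0.00755483.
−0.2·t = ln(0.00755483) = -4.8856, so t = 4.8856/0.2 = 24.428.

24.4 years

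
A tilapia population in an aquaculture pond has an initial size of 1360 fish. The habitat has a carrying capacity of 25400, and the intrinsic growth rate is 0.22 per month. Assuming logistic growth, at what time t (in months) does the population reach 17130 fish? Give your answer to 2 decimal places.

16.37 months

A = (K − N₀)/N₀ = (25400 − 1360)/1360 = 17.676.
Solve 25400/(1 + 17.676·e^(−0.22t)) = 17130: 1 + 17.676·e^(−0.22t) = 1.4828, so e^(−0.22t) = 0.0273119.
−0.22·t = ln(0.0273119) = -3.6004, so t = 3.6004/0.22 = 16.366.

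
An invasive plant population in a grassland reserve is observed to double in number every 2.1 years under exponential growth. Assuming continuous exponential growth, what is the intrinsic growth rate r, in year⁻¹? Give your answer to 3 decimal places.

0.330 per year

r = ln(2)/t_d = 0.6931/2.1 = 0.33007.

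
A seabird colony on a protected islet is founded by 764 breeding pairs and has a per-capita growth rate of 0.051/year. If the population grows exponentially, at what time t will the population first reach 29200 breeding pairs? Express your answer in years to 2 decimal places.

71.44 years

Set N₀·e^(rt) = 29200: e^(0.051·t) = 29200/764 = 38.22.
0.051·t = ln(38.22) = 3.6434, so t = 3.6434/0.051 = 71.438.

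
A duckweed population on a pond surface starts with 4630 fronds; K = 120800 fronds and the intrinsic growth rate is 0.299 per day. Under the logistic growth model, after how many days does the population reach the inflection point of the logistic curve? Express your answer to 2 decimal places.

10.78 days

Logistic growth is fastest at N = K/2 = 60400.
A = (K − N₀)/N₀ = 25.091. Set K/(1 + A·e^(−rt)) = K/2 → A·e^(−rt) = 1.
e^(−0.299t) = 1/25.091 = 0.0398554, so t = ln(25.091)/0.299 = 3.2225/0.299 = 10.778.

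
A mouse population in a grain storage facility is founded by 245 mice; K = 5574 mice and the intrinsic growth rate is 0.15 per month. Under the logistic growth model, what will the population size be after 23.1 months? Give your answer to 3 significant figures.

A = (K − N₀)/N₀ = (5574 − 245)/245 = 21.751.
N(t) = K/(1 + A·e^(−rt)) = 5574/(1 + 21.751×e^(−0.15×23.1)).
e^(−3.465) = 0.031273; denominator = 1 + 21.751×0.031273 = 1.6802.
N = 5574/1.6802 = 3317.42.

3320 mice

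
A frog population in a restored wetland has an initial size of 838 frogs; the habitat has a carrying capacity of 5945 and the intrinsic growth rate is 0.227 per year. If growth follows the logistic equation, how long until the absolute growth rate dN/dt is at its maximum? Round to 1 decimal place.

Logistic growth is fastest at N = K/2 = 2972.5.
A = (K − N₀)/N₀ = 6.0943. Set K/(1 + A·e^(−rt)) = K/2 → A·e^(−rt) = 1.
e^(−0.227t) = 1/6.0943 = 0.164089, so t = ln(6.0943)/0.227 = 1.8073/0.227 = 7.9619.

8.0 years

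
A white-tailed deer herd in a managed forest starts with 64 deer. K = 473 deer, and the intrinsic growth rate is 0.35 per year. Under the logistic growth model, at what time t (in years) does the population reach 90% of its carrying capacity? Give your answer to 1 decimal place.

A = (K − N₀)/N₀ = (473 − 64)/64 = 6.3906.
Solve 473/(1 + 6.3906·e^(−0.35t)) = 425.7: 1 + 6.3906·e^(−0.35t) = 1.1111, so e^(−0.35t) = 0.0173866.
−0.35·t = ln(0.0173866) = -4.0521, so t = 4.0521/0.35 = 11.577.

11.6 years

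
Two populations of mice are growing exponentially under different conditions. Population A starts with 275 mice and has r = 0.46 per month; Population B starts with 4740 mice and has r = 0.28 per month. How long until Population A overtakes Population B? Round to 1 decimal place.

15.8 months

Set 275·e^(0.46t) = 4740·e^(0.28t).
e^((0.46 − 0.28)t) = 4740/275 → e^(0.18·t) = 17.236.
0.18·t = ln(17.236) = 2.847, so t = 2.847/0.18 = 15.817.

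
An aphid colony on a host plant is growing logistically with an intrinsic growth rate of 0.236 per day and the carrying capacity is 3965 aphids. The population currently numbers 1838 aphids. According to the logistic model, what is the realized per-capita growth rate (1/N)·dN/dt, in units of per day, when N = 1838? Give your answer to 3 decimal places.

(1/N)·dN/dt = r(1 − N/K) = 0.236 × (1 − 1838/3965).
= 0.236 × 0.53644 = 0.1266.

0.127 per day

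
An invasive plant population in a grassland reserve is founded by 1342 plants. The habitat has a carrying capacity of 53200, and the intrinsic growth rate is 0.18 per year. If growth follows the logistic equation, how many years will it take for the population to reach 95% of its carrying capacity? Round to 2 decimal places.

36.66 years

A = (K − N₀)/N₀ = (53200 − 1342)/1342 = 38.642.
Solve 53200/(1 + 38.642·e^(−0.18t)) = 50540: 1 + 38.642·e^(−0.18t) = 1.0526, so e^(−0.18t) = 0.00136202.
−0.18·t = ln(0.00136202) = -6.5988, so t = 6.5988/0.18 = 36.66.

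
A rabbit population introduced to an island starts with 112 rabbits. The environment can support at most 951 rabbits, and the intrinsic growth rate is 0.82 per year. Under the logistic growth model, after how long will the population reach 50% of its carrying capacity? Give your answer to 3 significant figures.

2.46 years

A = (K − N₀)/N₀ = (951 − 112)/112 = 7.4911.
Solve 951/(1 + 7.4911·e^(−0.82t)) = 475.5: 1 + 7.4911·e^(−0.82t) = 2, so e^(−0.82t) = 0.133492.
−0.82·t = ln(0.133492) = -2.0137, so t = 2.0137/0.82 = 2.4557.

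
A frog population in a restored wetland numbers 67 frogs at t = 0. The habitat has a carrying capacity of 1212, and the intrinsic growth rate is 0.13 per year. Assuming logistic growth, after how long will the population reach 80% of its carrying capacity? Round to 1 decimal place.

32.5 years

A = (K − N₀)/N₀ = (1212 − 67)/67 = 17.09.
Solve 1212/(1 + 17.09·e^(−0.13t)) = 969.6: 1 + 17.09·e^(−0.13t) = 1.25, so e^(−0.13t) = 0.0146288.
−0.13·t = ln(0.0146288) = -4.2248, so t = 4.2248/0.13 = 32.498.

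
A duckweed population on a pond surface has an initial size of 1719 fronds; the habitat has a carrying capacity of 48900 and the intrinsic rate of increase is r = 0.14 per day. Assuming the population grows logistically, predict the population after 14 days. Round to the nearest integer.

A = (K − N₀)/N₀ = (48900 − 1719)/1719 = 27.447.
N(t) = K/(1 + A·e^(−rt)) = 48900/(1 + 27.447×e^(−0.14×14)).
e^(−1.96) = 0.14086; denominator = 1 + 27.447×0.14086 = 4.8661.
N = 48900/4.8661 = 10049.1.

10049 fronds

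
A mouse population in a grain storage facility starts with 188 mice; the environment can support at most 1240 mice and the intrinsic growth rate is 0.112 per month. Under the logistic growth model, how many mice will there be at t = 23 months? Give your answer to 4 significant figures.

869.7 mice

A = (K − N₀)/N₀ = (1240 − 188)/188 = 5.5957.
N(t) = K/(1 + A·e^(−rt)) = 1240/(1 + 5.5957×e^(−0.112×23)).
e^(−2.576) = 0.076078; denominator = 1 + 5.5957×0.076078 = 1.4257.
N = 1240/1.4257 = 869.741.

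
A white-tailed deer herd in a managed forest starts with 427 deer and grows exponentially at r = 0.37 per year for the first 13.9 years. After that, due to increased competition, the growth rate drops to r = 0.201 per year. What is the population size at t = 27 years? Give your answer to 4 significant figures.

Phase 1: N(13.9) = 427·e^(0.37×13.9) = 427·e^5.143 = 73114.6.
Phase 2 runs for 27 − 13.9 = 13.1 years at r = 0.201.
N(27) = 73114.6·e^(0.201×13.1) = 73114.6·e^2.633 = 1.017525×10^6.

1018000 deer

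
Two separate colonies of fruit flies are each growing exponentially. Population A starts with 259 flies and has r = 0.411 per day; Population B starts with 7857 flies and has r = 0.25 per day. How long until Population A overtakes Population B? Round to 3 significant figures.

21.2 days

Set 259·e^(0.411t) = 7857·e^(0.25t).
e^((0.411 − 0.25)t) = 7857/259 → e^(0.161·t) = 30.336.
0.161·t = ln(30.336) = 3.4123, so t = 3.4123/0.161 = 21.195.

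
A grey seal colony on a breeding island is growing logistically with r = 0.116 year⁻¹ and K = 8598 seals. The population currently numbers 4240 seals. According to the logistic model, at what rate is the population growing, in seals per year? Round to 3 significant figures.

249 seals per year

dN/dt = rN(1 − N/K) = 0.116 × 4240 × (1 − 4240/8598).
1 − 4240/8598 = 0.50686; dN/dt = 0.116 × 4240 × 0.50686 = 249.3.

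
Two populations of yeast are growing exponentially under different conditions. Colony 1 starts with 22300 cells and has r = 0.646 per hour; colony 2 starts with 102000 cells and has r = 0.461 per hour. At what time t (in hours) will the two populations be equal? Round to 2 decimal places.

8.22 hours

Set 22300·e^(0.646t) = 102000·e^(0.461t).
e^((0.646 − 0.461)t) = 102000/22300 → e^(0.185·t) = 4.574.
0.185·t = ln(4.574) = 1.5204, so t = 1.5204/0.185 = 8.2183.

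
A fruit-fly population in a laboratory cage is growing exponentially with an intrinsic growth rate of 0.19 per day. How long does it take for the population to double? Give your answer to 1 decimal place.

3.6 days

Doubling time t_d = ln(2)/r = 0.6931/0.19 = 3.6481.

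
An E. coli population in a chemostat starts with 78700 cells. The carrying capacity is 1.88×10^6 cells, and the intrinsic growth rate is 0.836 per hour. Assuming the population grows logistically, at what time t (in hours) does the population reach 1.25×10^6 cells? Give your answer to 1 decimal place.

A = (K − N₀)/N₀ = (1.88×10^6 − 78700)/78700 = 22.888.
Solve 1.88×10^6/(1 + 22.888·e^(−0.836t)) = 1.25×10^6: 1 + 22.888·e^(−0.836t) = 1.504, so e^(−0.836t) = 0.0220201.
−0.836·t = ln(0.0220201) = -3.8158, so t = 3.8158/0.836 = 4.5644.

4.6 hours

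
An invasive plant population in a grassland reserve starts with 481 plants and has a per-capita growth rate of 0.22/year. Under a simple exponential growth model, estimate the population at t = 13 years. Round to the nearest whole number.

N(t) = N₀·e^(rt) = 481 × e^(0.22×13) = 481 × e^2.86.
e^2.86 ≈ 17.462, so N ≈ 481 × 17.462 = 8398.99.

8399 plants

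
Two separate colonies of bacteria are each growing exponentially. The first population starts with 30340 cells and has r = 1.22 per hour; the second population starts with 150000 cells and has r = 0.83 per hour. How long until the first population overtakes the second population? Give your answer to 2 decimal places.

Set 30340·e^(1.22t) = 150000·e^(0.83t).
e^((1.22 − 0.83)t) = 150000/30340 → e^(0.39·t) = 4.944.
0.39·t = ln(4.944) = 1.5982, so t = 1.5982/0.39 = 4.0979.

4.10 hours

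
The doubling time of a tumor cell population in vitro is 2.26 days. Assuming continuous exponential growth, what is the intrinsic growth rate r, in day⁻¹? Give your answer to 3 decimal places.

r = ln(2)/t_d = 0.6931/2.26 = 0.3067.

0.307 per day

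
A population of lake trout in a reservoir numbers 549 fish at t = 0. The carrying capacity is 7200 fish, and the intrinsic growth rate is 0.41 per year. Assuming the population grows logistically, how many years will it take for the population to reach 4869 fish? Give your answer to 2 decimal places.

A = (K − N₀)/N₀ = (7200 − 549)/549 = 12.115.
Solve 7200/(1 + 12.115·e^(−0.41t)) = 4869: 1 + 12.115·e^(−0.41t) = 1.4787, so e^(−0.41t) = 0.0395174.
−0.41·t = ln(0.0395174) = -3.231, so t = 3.231/0.41 = 7.8805.

7.88 years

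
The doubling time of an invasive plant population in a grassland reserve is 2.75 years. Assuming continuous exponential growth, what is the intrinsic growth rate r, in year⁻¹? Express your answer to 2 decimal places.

r = ln(2)/t_d = 0.6931/2.75 = 0.25205.

0.25 per year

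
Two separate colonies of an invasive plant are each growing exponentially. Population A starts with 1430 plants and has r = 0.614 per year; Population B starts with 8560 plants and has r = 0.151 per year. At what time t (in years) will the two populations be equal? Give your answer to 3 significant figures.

3.86 years

Set 1430·e^(0.614t) = 8560·e^(0.151t).
e^((0.614 − 0.151)t) = 8560/1430 → e^(0.463·t) = 5.986.
0.463·t = ln(5.986) = 1.7894, so t = 1.7894/0.463 = 3.8649.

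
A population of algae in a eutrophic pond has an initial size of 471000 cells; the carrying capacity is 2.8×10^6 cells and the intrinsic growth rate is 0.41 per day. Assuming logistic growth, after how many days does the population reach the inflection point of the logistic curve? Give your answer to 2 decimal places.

Logistic growth is fastest at N = K/2 = 1.4×10^6.
A = (K − N₀)/N₀ = 4.9448. Set K/(1 + A·e^(−rt)) = K/2 → A·e^(−rt) = 1.
e^(−0.41t) = 1/4.9448 = 0.202233, so t = ln(4.9448)/0.41 = 1.5983/0.41 = 3.8984.

3.90 days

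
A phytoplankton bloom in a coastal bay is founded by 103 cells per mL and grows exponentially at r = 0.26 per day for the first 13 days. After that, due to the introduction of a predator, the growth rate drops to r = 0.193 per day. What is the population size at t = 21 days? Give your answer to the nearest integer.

14168 cells per mL

Phase 1: N(13) = 103·e^(0.26×13) = 103·e^3.38 = 3025.19.
Phase 2 runs for 21 − 13 = 8 days at r = 0.193.
N(21) = 3025.19·e^(0.193×8) = 3025.19·e^1.544 = 14167.8.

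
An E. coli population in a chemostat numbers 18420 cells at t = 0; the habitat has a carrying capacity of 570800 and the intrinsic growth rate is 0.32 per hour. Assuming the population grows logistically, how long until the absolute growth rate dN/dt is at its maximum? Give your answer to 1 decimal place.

10.6 hours

Logistic growth is fastest at N = K/2 = 285400.
A = (K − N₀)/N₀ = 29.988. Set K/(1 + A·e^(−rt)) = K/2 → A·e^(−rt) = 1.
e^(−0.32t) = 1/29.988 = 0.0333466, so t = ln(29.988)/0.32 = 3.4008/0.32 = 10.627.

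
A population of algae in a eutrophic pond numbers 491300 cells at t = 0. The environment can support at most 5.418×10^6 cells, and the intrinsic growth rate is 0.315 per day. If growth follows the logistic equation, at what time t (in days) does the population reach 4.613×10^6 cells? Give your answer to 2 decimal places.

12.86 days

A = (K − N₀)/N₀ = (5.418×10^6 − 491300)/491300 = 10.028.
Solve 5.418×10^6/(1 + 10.028·e^(−0.315t)) = 4.613×10^6: 1 + 10.028·e^(−0.315t) = 1.1745, so e^(−0.315t) = 0.0174022.
−0.315·t = ln(0.0174022) = -4.0512, so t = 4.0512/0.315 = 12.861.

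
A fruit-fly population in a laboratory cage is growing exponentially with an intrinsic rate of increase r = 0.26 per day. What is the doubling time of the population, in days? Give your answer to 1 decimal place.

Doubling time t_d = ln(2)/r = 0.6931/0.26 = 2.666.

2.7 days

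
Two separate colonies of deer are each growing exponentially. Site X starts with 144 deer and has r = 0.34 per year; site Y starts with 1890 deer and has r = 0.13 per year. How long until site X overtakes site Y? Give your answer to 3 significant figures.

12.3 years

Set 144·e^(0.34t) = 1890·e^(0.13t).
e^((0.34 − 0.13)t) = 1890/144 → e^(0.21·t) = 13.125.
0.21·t = ln(13.125) = 2.5745, so t = 2.5745/0.21 = 12.26.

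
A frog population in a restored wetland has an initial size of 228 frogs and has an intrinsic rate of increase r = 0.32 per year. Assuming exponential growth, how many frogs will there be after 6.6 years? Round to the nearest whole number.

N(t) = N₀·e^(rt) = 228 × e^(0.32×6.6) = 228 × e^2.112.
e^2.112 ≈ 8.2648, so N ≈ 228 × 8.2648 = 1884.36.

1884 frogs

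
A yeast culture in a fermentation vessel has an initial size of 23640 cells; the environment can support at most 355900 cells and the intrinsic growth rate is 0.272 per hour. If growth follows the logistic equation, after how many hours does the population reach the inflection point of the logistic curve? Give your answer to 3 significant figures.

9.72 hours

Logistic growth is fastest at N = K/2 = 177950.
A = (K − N₀)/N₀ = 14.055. Set K/(1 + A·e^(−rt)) = K/2 → A·e^(−rt) = 1.
e^(−0.272t) = 1/14.055 = 0.0711491, so t = ln(14.055)/0.272 = 2.643/0.272 = 9.7168.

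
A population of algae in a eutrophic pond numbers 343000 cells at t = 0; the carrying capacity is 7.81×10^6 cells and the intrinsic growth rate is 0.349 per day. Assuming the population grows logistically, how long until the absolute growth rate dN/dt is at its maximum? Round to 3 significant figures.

8.83 days

Logistic growth is fastest at N = K/2 = 3.905×10^6.
A = (K − N₀)/N₀ = 21.77. Set K/(1 + A·e^(−rt)) = K/2 → A·e^(−rt) = 1.
e^(−0.349t) = 1/21.77 = 0.0459354, so t = ln(21.77)/0.349 = 3.0805/0.349 = 8.8267.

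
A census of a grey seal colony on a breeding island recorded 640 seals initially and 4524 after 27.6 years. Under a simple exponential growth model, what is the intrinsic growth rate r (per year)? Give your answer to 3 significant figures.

From N(t) = N₀·e^(rt): e^(r·27.6) = 4524/640 = 7.0687.
r·27.6 = ln(7.0687) = 1.9557, so r = 1.9557/27.6 = 0.070858.

0.0709 per year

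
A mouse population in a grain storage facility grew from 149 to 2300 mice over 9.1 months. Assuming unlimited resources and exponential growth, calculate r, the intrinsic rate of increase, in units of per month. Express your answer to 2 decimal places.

0.30 per month

From N(t) = N₀·e^(rt): e^(r·9.1) = 2300/149 = 15.436.
r·9.1 = ln(15.436) = 2.7367, so r = 2.7367/9.1 = 0.30074.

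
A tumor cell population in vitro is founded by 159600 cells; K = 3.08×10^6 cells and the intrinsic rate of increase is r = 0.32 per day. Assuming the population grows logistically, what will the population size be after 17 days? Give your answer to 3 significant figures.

2850000 cells

A = (K − N₀)/N₀ = (3.08×10^6 − 159600)/159600 = 18.298.
N(t) = K/(1 + A·e^(−rt)) = 3.08×10^6/(1 + 18.298×e^(−0.32×17)).
e^(−5.44) = 0.0043395; denominator = 1 + 18.298×0.0043395 = 1.0794.
N = 3.08×10^6/1.0794 = 2.853424×10^6.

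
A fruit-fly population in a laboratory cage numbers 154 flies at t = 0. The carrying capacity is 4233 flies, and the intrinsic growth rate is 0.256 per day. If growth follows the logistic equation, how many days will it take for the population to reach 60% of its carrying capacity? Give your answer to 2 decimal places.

14.38 days

A = (K − N₀)/N₀ = (4233 − 154)/154 = 26.487.
Solve 4233/(1 + 26.487·e^(−0.256t)) = 2539.8: 1 + 26.487·e^(−0.256t) = 1.6667, so e^(−0.256t) = 0.0251696.
−0.256·t = ln(0.0251696) = -3.6821, so t = 3.6821/0.256 = 14.383.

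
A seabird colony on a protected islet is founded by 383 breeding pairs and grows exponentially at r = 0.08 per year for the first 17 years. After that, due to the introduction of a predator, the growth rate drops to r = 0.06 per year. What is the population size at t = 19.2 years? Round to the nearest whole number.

Phase 1: N(17) = 383·e^(0.08×17) = 383·e^1.36 = 1492.24.
Phase 2 runs for 19.2 − 17 = 2.2 years at r = 0.06.
N(19.2) = 1492.24·e^(0.06×2.2) = 1492.24·e^0.132 = 1702.81.

1703 breeding pairs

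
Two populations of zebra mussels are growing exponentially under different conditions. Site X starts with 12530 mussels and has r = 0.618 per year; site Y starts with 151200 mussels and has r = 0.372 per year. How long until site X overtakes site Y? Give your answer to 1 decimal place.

10.1 years

Set 12530·e^(0.618t) = 151200·e^(0.372t).
e^((0.618 − 0.372)t) = 151200/12530 → e^(0.246·t) = 12.067.
0.246·t = ln(12.067) = 2.4905, so t = 2.4905/0.246 = 10.124.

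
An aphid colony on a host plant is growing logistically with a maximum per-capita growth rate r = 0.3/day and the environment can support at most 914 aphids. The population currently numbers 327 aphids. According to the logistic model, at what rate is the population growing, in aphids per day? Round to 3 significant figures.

63.0 aphids per day

dN/dt = rN(1 − N/K) = 0.3 × 327 × (1 − 327/914).
1 − 327/914 = 0.64223; dN/dt = 0.3 × 327 × 0.64223 = 63.003.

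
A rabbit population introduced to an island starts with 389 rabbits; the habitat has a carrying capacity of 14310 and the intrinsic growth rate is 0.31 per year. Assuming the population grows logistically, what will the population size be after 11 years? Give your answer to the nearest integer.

A = (K − N₀)/N₀ = (14310 − 389)/389 = 35.787.
N(t) = K/(1 + A·e^(−rt)) = 14310/(1 + 35.787×e^(−0.31×11)).
e^(−3.41) = 0.033041; denominator = 1 + 35.787×0.033041 = 2.1824.
N = 14310/2.1824 = 6556.9.

6557 rabbits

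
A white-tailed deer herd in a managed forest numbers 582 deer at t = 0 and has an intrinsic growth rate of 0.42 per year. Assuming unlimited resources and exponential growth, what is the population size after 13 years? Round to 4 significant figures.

N(t) = N₀·e^(rt) = 582 × e^(0.42×13) = 582 × e^5.46.
e^5.46 ≈ 235.1, so N ≈ 582 × 235.1 = 136827.

136800 deer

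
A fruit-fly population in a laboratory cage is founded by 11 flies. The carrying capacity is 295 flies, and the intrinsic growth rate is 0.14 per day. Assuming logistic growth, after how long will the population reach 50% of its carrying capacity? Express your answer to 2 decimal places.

23.22 days

A = (K − N₀)/N₀ = (295 − 11)/11 = 25.818.
Solve 295/(1 + 25.818·e^(−0.14t)) = 147.5: 1 + 25.818·e^(−0.14t) = 2, so e^(−0.14t) = 0.0387324.
−0.14·t = ln(0.0387324) = -3.2511, so t = 3.2511/0.14 = 23.222.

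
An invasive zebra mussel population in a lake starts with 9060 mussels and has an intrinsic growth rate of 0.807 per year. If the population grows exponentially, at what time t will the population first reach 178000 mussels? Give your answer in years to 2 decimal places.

3.69 years

Set N₀·e^(rt) = 178000: e^(0.807·t) = 178000/9060 = 19.647.
0.807·t = ln(19.647) = 2.9779, so t = 2.9779/0.807 = 3.6901.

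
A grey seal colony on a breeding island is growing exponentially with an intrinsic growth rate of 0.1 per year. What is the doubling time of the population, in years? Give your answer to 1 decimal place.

6.9 years

Doubling time t_d = ln(2)/r = 0.6931/0.1 = 6.9315.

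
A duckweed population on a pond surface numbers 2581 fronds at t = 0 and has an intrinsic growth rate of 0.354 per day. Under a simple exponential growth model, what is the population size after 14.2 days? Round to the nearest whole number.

N(t) = N₀·e^(rt) = 2581 × e^(0.354×14.2) = 2581 × e^5.027.
e^5.027 ≈ 152.44, so N ≈ 2581 × 152.44 = 393459.

393459 fronds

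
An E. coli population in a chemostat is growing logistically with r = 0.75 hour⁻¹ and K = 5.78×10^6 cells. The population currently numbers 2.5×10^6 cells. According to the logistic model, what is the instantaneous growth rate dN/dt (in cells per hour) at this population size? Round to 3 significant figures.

1060000 cells per hour

dN/dt = rN(1 − N/K) = 0.75 × 2.5×10^6 × (1 − 2.5×10^6/5.78×10^6).
1 − 2.5×10^6/5.78×10^6 = 0.56747; dN/dt = 0.75 × 2.5×10^6 × 0.56747 = 1.06401×10^6.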